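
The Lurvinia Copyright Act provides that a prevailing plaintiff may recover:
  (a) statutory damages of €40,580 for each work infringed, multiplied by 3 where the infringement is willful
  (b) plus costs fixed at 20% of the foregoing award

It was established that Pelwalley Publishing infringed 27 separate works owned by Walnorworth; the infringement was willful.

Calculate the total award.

Statutory damages: 27 × €40,580 = €1,095,660
Trebled: 3 × €1,095,660 = €3,286,980
Costs: 20% of €3,286,980 = €657,396
Award plus costs: €3,286,980 + €657,396 = €3,944,376

€3,944,376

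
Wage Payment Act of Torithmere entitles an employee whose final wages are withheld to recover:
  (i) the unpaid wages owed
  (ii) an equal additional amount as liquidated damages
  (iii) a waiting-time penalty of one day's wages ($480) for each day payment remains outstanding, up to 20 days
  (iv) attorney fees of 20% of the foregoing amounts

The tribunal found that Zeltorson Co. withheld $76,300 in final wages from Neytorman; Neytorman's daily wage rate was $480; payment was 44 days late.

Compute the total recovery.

$194,640

Liquidated damages (equal amount): $76,300
Penalty days: min(44, 20) = 20
Waiting-time penalty: 20 × $480 = $9,600
Subtotal: $76,300 + $76,300 + $9,600 = $162,200
Attorney fees: 20% of $162,200 = $32,440
Total award: $162,200 + $32,440 = $194,640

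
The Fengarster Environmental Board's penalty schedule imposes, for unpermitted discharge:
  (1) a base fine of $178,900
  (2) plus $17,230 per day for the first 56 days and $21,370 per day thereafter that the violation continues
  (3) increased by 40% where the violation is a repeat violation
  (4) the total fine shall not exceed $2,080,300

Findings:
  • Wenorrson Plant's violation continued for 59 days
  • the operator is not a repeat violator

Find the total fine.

First 56 days: 56 × $17,230 = $964,880
Remaining days: (59 − 56) × $21,370 = $64,110
Per-day component: $964,880 + $64,110 = $1,028,990
Base plus per-day: $178,900 + $1,028,990 = $1,207,890
The operator is not a repeat violator: no 40% increase.
Cap at $2,080,300: $1,207,890 is within the cap, no reduction.

$1,207,890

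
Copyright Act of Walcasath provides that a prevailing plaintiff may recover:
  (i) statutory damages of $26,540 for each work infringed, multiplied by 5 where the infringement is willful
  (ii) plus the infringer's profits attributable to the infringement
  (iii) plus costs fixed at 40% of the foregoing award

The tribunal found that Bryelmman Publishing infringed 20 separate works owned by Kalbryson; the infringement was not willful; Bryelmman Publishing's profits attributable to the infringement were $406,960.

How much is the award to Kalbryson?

Statutory damages: 20 × $26,540 = $530,800
Infringement not willful: no ×5 enhancement.
Combined award: $530,800 + $406,960 = $937,760
Costs: 40% of $937,760 = $375,104
Award plus costs: $937,760 + $375,104 = $1,312,864

$1,312,864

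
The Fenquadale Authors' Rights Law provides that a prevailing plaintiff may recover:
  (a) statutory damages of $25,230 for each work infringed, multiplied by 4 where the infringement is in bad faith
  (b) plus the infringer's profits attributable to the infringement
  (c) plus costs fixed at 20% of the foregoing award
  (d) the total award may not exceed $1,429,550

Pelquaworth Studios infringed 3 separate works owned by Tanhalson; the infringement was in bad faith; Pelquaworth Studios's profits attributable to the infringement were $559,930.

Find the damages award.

Statutory damages: 3 × $25,230 = $75,690
Multiplied by 4: 4 × $75,690 = $302,760
Combined award: $302,760 + $559,930 = $862,690
Costs: 20% of $862,690 = $172,538
Award plus costs: $862,690 + $172,538 = $1,035,228
Cap at $1,429,550: $1,035,228 is within the cap, no reduction.

$1,035,228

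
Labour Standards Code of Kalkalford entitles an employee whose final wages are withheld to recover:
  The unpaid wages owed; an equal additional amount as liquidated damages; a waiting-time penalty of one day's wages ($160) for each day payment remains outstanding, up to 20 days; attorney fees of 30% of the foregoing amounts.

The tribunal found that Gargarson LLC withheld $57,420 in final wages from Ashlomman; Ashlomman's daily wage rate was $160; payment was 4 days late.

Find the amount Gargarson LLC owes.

Liquidated damages (equal amount): $57,420
Penalty days: min(4, 20) = 4
Waiting-time penalty: 4 × $160 = $640
Subtotal: $57,420 + $57,420 + $640 = $115,480
Attorney fees: 30% of $115,480 = $34,644
Total award: $115,480 + $34,644 = $150,124

$150,124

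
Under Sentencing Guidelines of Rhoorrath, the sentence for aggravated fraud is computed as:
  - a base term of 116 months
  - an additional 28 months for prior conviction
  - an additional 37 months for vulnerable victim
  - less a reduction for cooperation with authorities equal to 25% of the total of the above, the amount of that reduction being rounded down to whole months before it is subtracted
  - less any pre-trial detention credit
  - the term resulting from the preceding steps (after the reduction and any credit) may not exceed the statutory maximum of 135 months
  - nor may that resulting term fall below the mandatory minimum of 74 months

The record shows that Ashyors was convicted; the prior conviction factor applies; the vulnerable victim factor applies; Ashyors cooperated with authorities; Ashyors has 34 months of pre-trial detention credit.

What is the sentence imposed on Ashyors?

102 months

Prior conviction enhancement: +28 months
Vulnerable victim enhancement: +37 months
Adjusted term: 116 months + 28 months + 37 months = 181 months
Cooperation with authorities reduction: 25% of 181 months = 45 months (rounded down)
After reduction: 181 − 45 = 136 months
Less pre-trial detention credit: 136 months − 34 months = 102 months
Cap at 135 months: 102 months is within the cap, no reduction.
Minimum 74 months: 102 months meets the minimum, no increase.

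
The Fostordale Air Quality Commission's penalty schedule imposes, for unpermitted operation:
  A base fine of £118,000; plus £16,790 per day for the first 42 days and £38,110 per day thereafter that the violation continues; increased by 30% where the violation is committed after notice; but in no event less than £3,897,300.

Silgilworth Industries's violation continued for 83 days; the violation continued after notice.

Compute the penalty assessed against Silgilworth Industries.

First 42 days: 42 × £16,790 = £705,180
Remaining days: (83 − 42) × £38,110 = £1,562,510
Per-day component: £705,180 + £1,562,510 = £2,267,690
Base plus per-day: £118,000 + £2,267,690 = £2,385,690
Enhancement: 30% of £2,385,690 = £715,707
Enhanced fine: £2,385,690 + £715,707 = £3,101,397
Minimum £3,897,300: £3,101,397 is below the minimum → £3,897,300

£3,897,300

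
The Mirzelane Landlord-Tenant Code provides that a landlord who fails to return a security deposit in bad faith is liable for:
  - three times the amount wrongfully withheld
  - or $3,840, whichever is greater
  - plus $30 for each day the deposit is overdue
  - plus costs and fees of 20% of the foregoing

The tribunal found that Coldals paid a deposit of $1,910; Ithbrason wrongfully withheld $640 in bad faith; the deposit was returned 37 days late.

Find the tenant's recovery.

Trebled: 3 × $640 = $1,920
Minimum $3,840: $1,920 is below the minimum → $3,840
Late-return penalty: 37 × $30 = $1,110
Damages plus late penalty: $3,840 + $1,110 = $4,950
Costs and fees: 20% of $4,950 = $990
Total recovery: $4,950 + $990 = $5,940

Recovery: $5,940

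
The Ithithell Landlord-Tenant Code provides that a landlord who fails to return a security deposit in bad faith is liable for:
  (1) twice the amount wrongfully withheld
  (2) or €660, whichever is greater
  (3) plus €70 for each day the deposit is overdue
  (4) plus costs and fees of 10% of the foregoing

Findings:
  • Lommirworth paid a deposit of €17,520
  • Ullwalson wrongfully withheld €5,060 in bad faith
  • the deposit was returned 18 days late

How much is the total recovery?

€12,518

Doubled: 2 × €5,060 = €10,120
Minimum €660: €10,120 meets the minimum, no increase.
Late-return penalty: 18 × €70 = €1,260
Damages plus late penalty: €10,120 + €1,260 = €11,380
Costs and fees: 10% of €11,380 = €1,138
Total recovery: €11,380 + €1,138 = €12,518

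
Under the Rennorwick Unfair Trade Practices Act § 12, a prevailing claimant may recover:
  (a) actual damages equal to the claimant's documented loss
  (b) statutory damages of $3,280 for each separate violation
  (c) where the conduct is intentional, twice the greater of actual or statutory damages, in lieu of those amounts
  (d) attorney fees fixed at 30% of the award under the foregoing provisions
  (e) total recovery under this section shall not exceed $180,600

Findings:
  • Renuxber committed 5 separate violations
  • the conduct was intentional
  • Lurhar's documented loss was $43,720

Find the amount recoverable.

Statutory damages: 5 × $3,280 = $16,400
Greater of actual damages ($43,720) or statutory damages ($16,400): $43,720
Doubled: 2 × $43,720 = $87,440
Attorney fees: 30% of $87,440 = $26,232
Total before cap: $87,440 + $26,232 = $113,672
Cap at $180,600: $113,672 is within the cap, no reduction.

$113,672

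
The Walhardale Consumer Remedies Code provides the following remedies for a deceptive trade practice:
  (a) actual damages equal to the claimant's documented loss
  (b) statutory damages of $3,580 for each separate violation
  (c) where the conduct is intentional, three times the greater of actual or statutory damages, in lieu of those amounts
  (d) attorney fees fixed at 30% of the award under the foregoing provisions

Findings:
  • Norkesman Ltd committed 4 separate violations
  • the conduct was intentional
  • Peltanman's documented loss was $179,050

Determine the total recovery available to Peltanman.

Statutory damages: 4 × $3,580 = $14,320
Greater of actual damages ($179,050) or statutory damages ($14,320): $179,050
Trebled: 3 × $179,050 = $537,150
Attorney fees: 30% of $537,150 = $161,145
Total recovery: $537,150 + $161,145 = $698,295

$698,295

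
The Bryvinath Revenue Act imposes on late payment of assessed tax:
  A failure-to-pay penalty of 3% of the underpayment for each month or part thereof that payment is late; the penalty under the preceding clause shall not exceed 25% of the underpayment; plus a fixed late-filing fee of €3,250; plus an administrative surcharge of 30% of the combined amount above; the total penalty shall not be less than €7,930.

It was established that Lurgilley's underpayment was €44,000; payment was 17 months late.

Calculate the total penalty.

Accrued rate: 3% × 17 = 51%, capped at 25% → 25%
Failure-to-pay penalty: 25% of €44,000 = €11,000
Penalty before surcharge: €11,000 + €3,250 = €14,250
Administrative surcharge: 30% of €14,250 = €4,275
Total penalty: €14,250 + €4,275 = €18,525
Minimum €7,930: €18,525 meets the minimum, no increase.

€18,525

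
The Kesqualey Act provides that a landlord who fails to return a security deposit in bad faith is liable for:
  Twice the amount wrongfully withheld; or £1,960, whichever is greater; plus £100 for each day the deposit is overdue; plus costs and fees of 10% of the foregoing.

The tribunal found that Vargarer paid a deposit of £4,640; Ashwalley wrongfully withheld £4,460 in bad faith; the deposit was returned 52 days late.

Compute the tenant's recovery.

Doubled: 2 × £4,460 = £8,920
Minimum £1,960: £8,920 meets the minimum, no increase.
Late-return penalty: 52 × £100 = £5,200
Damages plus late penalty: £8,920 + £5,200 = £14,120
Costs and fees: 10% of £14,120 = £1,412
Total recovery: £14,120 + £1,412 = £15,532

£15,532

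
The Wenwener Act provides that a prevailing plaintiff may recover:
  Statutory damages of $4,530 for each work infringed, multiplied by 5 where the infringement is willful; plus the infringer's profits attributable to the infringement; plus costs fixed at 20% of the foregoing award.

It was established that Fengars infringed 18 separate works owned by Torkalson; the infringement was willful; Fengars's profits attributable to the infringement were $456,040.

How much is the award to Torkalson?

$1,036,488

Statutory damages: 18 × $4,530 = $81,540
Multiplied by 5: 5 × $81,540 = $407,700
Combined award: $407,700 + $456,040 = $863,740
Costs: 20% of $863,740 = $172,748
Award plus costs: $863,740 + $172,748 = $1,036,488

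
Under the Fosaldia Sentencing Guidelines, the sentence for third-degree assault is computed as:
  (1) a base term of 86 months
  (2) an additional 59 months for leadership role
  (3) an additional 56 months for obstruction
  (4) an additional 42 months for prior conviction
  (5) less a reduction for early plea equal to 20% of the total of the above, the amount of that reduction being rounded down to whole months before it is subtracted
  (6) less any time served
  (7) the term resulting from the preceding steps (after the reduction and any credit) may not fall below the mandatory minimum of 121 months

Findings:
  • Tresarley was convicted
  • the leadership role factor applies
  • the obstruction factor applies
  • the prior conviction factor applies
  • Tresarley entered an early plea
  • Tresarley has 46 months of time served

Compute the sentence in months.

149 months

Leadership role enhancement: +59 months
Obstruction enhancement: +56 months
Prior conviction enhancement: +42 months
Adjusted term: 86 months + 59 months + 56 months + 42 months = 243 months
Early plea reduction: 20% of 243 months = 48 months (rounded down)
After reduction: 243 − 48 = 195 months
Less time served: 195 months − 46 months = 149 months
Minimum 121 months: 149 months meets the minimum, no increase.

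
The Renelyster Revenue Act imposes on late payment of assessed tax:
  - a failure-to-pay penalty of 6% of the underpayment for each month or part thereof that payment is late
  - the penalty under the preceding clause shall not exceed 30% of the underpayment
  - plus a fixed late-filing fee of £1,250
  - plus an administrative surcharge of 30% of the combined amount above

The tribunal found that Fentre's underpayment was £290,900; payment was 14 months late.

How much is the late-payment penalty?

Accrued rate: 6% × 14 = 84%, capped at 30% → 30%
Failure-to-pay penalty: 30% of £290,900 = £87,270
Penalty before surcharge: £87,270 + £1,250 = £88,520
Administrative surcharge: 30% of £88,520 = £26,556
Total penalty: £88,520 + £26,556 = £115,076

£115,076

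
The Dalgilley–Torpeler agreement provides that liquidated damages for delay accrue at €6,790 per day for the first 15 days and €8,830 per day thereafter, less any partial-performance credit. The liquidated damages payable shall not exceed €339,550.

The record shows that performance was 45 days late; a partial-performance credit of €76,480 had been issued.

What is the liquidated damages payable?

First 15 days: 15 × €6,790 = €101,850
Remaining days: (45 − 15) × €8,830 = €264,900
Accrued per-day damages: €101,850 + €264,900 = €366,750
Less partial-performance credit: €366,750 − €76,480 = €290,270
Cap at €339,550: €290,270 is within the cap, no reduction.

€290,270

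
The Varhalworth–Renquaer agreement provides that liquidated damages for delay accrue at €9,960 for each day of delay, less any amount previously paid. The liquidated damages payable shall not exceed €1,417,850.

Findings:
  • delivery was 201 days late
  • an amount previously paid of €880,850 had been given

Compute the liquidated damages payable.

€1,121,110

Per-day damages: 201 × €9,960 = €2,001,960
Less amount previously paid: €2,001,960 − €880,850 = €1,121,110
Cap at €1,417,850: €1,121,110 is within the cap, no reduction.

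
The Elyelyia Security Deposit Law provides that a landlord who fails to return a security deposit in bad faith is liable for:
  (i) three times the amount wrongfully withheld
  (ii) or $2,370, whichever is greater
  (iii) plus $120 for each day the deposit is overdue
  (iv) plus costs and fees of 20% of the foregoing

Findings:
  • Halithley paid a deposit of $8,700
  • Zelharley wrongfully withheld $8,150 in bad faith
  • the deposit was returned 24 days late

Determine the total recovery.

Trebled: 3 × $8,150 = $24,450
Minimum $2,370: $24,450 meets the minimum, no increase.
Late-return penalty: 24 × $120 = $2,880
Damages plus late penalty: $24,450 + $2,880 = $27,330
Costs and fees: 20% of $27,330 = $5,466
Total recovery: $27,330 + $5,466 = $32,796

Recovery: $32,796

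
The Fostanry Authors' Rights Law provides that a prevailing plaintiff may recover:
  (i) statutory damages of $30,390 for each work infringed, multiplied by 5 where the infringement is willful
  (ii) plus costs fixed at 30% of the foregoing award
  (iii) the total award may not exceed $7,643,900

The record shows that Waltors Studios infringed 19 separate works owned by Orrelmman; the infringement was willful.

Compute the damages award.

$3,753,165

Statutory damages: 19 × $30,390 = $577,410
Multiplied by 5: 5 × $577,410 = $2,887,050
Costs: 30% of $2,887,050 = $866,115
Award plus costs: $2,887,050 + $866,115 = $3,753,165
Cap at $7,643,900: $3,753,165 is within the cap, no reduction.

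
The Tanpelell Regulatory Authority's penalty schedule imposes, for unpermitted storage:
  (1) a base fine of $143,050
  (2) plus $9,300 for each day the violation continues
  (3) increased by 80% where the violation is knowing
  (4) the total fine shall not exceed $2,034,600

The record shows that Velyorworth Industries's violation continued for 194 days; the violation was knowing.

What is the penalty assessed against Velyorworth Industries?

$2,034,600

Per-day component: 194 × $9,300 = $1,804,200
Base plus per-day: $143,050 + $1,804,200 = $1,947,250
Enhancement: 80% of $1,947,250 = $1,557,800
Enhanced fine: $1,947,250 + $1,557,800 = $3,505,050
Cap at $2,034,600: $3,505,050 exceeds the cap → $2,034,600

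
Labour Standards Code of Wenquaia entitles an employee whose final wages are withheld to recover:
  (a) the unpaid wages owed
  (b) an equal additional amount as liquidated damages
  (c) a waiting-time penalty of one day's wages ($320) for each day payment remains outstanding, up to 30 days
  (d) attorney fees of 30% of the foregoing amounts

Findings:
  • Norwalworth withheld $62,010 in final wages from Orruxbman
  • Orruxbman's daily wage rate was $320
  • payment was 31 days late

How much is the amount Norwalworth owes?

$173,706

Liquidated damages (equal amount): $62,010
Penalty days: min(31, 30) = 30
Waiting-time penalty: 30 × $320 = $9,600
Subtotal: $62,010 + $62,010 + $9,600 = $133,620
Attorney fees: 30% of $133,620 = $40,086
Total award: $133,620 + $40,086 = $173,706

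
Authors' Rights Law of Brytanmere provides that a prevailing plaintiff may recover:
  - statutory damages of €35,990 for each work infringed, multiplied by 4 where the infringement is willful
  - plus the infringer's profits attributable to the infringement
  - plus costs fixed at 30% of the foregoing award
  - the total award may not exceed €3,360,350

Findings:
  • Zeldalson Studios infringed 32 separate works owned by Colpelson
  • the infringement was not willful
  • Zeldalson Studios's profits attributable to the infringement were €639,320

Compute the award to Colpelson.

Statutory damages: 32 × €35,990 = €1,151,680
Infringement not willful: no ×4 enhancement.
Combined award: €1,151,680 + €639,320 = €1,791,000
Costs: 30% of €1,791,000 = €537,300
Award plus costs: €1,791,000 + €537,300 = €2,328,300
Cap at €3,360,350: €2,328,300 is within the cap, no reduction.

€2,328,300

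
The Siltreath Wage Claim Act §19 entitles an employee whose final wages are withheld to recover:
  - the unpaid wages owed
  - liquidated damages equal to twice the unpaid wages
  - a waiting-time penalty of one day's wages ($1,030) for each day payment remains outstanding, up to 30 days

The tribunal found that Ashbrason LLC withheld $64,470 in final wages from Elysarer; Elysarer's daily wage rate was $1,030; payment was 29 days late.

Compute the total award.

Doubled: 2 × $64,470 = $128,940
Penalty days: min(29, 30) = 29
Waiting-time penalty: 29 × $1,030 = $29,870
Total award: $64,470 + $128,940 + $29,870 = $223,280

Total award: $223,280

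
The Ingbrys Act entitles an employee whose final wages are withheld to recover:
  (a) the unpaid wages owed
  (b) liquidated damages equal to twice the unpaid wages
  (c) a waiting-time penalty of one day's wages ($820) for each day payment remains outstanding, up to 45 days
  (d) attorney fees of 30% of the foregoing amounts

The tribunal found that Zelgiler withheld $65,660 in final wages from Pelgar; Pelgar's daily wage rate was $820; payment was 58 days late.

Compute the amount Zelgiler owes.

Doubled: 2 × $65,660 = $131,320
Penalty days: min(58, 45) = 45
Waiting-time penalty: 45 × $820 = $36,900
Subtotal: $65,660 + $131,320 + $36,900 = $233,880
Attorney fees: 30% of $233,880 = $70,164
Total award: $233,880 + $70,164 = $304,044

Total award: $304,044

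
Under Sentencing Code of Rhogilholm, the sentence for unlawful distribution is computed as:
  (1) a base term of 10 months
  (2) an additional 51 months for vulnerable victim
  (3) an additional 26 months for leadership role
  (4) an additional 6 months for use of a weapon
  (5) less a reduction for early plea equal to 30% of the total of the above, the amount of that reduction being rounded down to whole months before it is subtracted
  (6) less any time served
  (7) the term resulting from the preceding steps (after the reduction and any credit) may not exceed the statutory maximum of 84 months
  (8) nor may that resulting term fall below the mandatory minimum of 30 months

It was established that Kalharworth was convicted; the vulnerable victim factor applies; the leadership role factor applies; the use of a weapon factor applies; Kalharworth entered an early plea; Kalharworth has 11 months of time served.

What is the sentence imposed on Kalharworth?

Sentence: 55 months

Vulnerable victim enhancement: +51 months
Leadership role enhancement: +26 months
Use of a weapon enhancement: +6 months
Adjusted term: 10 months + 51 months + 26 months + 6 months = 93 months
Early plea reduction: 30% of 93 months = 27 months (rounded down)
After reduction: 93 − 27 = 66 months
Less time served: 66 months − 11 months = 55 months
Cap at 84 months: 55 months is within the cap, no reduction.
Minimum 30 months: 55 months meets the minimum, no increase.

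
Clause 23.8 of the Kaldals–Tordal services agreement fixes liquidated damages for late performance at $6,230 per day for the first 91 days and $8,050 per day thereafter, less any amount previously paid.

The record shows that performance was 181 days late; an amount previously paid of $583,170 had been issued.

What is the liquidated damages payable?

First 91 days: 91 × $6,230 = $566,930
Remaining days: (181 − 91) × $8,050 = $724,500
Accrued per-day damages: $566,930 + $724,500 = $1,291,430
Less amount previously paid: $1,291,430 − $583,170 = $708,260

$708,260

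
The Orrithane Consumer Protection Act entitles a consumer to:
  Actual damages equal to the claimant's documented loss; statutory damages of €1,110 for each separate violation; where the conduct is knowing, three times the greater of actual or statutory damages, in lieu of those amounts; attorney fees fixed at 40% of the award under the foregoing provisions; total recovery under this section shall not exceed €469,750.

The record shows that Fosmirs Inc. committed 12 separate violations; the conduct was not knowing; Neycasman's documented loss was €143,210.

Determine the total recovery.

Statutory damages: 12 × €1,110 = €13,320
Conduct not knowing: the in-lieu enhancement does not apply.
Actual plus statutory damages: €143,210 + €13,320 = €156,530
Attorney fees: 40% of €156,530 = €62,612
Total before cap: €156,530 + €62,612 = €219,142
Cap at €469,750: €219,142 is within the cap, no reduction.

€219,142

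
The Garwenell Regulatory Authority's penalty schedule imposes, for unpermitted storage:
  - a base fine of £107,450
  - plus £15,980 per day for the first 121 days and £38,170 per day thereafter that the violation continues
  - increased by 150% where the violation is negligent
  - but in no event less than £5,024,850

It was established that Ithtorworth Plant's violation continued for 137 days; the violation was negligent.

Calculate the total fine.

First 121 days: 121 × £15,980 = £1,933,580
Remaining days: (137 − 121) × £38,170 = £610,720
Per-day component: £1,933,580 + £610,720 = £2,544,300
Base plus per-day: £107,450 + £2,544,300 = £2,651,750
Enhancement: 150% of £2,651,750 = £3,977,625
Enhanced fine: £2,651,750 + £3,977,625 = £6,629,375
Minimum £5,024,850: £6,629,375 meets the minimum, no increase.

Civil penalty: £6,629,375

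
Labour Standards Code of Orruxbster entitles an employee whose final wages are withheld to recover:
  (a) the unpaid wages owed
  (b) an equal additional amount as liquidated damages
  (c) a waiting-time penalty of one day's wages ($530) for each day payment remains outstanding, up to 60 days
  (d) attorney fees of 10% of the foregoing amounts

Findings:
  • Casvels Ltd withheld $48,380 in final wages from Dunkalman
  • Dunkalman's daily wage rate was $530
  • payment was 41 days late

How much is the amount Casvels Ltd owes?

Liquidated damages (equal amount): $48,380
Penalty days: min(41, 60) = 41
Waiting-time penalty: 41 × $530 = $21,730
Subtotal: $48,380 + $48,380 + $21,730 = $118,490
Attorney fees: 10% of $118,490 = $11,849
Total award: $118,490 + $11,849 = $130,339

Total award: $130,339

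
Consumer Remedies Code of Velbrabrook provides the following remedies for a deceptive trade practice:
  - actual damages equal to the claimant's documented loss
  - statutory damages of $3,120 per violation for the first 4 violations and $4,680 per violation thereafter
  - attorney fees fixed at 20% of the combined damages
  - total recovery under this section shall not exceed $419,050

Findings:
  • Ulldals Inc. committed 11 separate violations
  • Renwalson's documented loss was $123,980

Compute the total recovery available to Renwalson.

First 4 violations: 4 × $3,120 = $12,480
Remaining violations: (11 − 4) × $4,680 = $32,760
Statutory damages: $12,480 + $32,760 = $45,240
Combined damages: $123,980 + $45,240 = $169,220
Attorney fees: 20% of $169,220 = $33,844
Total before cap: $169,220 + $33,844 = $203,064
Cap at $419,050: $203,064 is within the cap, no reduction.

$203,064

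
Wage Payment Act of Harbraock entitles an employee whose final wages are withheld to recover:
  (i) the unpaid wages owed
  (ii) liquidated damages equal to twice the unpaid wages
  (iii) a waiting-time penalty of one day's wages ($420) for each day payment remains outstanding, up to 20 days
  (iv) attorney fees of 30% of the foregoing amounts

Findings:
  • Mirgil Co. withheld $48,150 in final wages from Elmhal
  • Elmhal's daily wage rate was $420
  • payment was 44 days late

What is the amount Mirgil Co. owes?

$198,705

Doubled: 2 × $48,150 = $96,300
Penalty days: min(44, 20) = 20
Waiting-time penalty: 20 × $420 = $8,400
Subtotal: $48,150 + $96,300 + $8,400 = $152,850
Attorney fees: 30% of $152,850 = $45,855
Total award: $152,850 + $45,855 = $198,705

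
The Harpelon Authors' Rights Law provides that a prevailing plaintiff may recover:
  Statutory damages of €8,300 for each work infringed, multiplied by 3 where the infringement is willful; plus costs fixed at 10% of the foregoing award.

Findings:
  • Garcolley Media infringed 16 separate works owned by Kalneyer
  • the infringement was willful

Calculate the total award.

€438,240

Statutory damages: 16 × €8,300 = €132,800
Trebled: 3 × €132,800 = €398,400
Costs: 10% of €398,400 = €39,840
Award plus costs: €398,400 + €39,840 = €438,240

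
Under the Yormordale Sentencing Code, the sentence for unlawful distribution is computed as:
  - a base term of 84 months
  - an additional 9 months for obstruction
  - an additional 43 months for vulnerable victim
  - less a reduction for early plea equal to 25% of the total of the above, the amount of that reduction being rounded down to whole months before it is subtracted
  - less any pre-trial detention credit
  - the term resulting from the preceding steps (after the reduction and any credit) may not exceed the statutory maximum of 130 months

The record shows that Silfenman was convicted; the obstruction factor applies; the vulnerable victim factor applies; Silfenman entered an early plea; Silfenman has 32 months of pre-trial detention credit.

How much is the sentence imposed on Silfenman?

70 months

Obstruction enhancement: +9 months
Vulnerable victim enhancement: +43 months
Adjusted term: 84 months + 9 months + 43 months = 136 months
Early plea reduction: 25% of 136 months = 34 months (rounded down)
After reduction: 136 − 34 = 102 months
Less pre-trial detention credit: 102 months − 32 months = 70 months
Cap at 130 months: 70 months is within the cap, no reduction.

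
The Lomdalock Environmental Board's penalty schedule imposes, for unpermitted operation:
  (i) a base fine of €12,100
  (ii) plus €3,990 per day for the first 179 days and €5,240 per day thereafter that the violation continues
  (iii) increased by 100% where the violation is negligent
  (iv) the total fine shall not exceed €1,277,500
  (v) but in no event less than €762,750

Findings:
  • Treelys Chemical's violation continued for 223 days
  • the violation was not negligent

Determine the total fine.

€956,870

First 179 days: 179 × €3,990 = €714,210
Remaining days: (223 − 179) × €5,240 = €230,560
Per-day component: €714,210 + €230,560 = €944,770
Base plus per-day: €12,100 + €944,770 = €956,870
The violation was not negligent: no 100% increase.
Cap at €1,277,500: €956,870 is within the cap, no reduction.
Minimum €762,750: €956,870 meets the minimum, no increase.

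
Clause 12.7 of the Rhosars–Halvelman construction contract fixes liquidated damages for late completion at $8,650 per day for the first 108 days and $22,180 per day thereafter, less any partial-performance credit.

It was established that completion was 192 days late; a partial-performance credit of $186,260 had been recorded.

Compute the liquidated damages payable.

$2,611,060

First 108 days: 108 × $8,650 = $934,200
Remaining days: (192 − 108) × $22,180 = $1,863,120
Accrued per-day damages: $934,200 + $1,863,120 = $2,797,320
Less partial-performance credit: $2,797,320 − $186,260 = $2,611,060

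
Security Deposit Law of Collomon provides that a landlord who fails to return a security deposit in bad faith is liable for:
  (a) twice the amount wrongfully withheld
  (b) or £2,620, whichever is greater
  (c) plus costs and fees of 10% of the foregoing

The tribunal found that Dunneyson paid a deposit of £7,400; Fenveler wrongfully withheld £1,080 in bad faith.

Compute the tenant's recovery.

Doubled: 2 × £1,080 = £2,160
Minimum £2,620: £2,160 is below the minimum → £2,620
Costs and fees: 10% of £2,620 = £262
Total recovery: £2,620 + £262 = £2,882

£2,882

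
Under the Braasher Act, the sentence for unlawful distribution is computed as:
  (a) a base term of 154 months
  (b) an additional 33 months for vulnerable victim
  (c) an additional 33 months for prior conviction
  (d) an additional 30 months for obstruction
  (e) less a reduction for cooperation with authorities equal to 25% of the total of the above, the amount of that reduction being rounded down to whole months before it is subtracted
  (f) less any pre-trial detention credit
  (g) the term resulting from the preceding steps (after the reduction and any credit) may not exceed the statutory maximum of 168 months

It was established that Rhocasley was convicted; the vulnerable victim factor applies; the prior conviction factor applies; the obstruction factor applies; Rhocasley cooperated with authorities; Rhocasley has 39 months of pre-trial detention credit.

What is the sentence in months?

Vulnerable victim enhancement: +33 months
Prior conviction enhancement: +33 months
Obstruction enhancement: +30 months
Adjusted term: 154 months + 33 months + 33 months + 30 months = 250 months
Cooperation with authorities reduction: 25% of 250 months = 62 months (rounded down)
After reduction: 250 − 62 = 188 months
Less pre-trial detention credit: 188 months − 39 months = 149 months
Cap at 168 months: 149 months is within the cap, no reduction.

Sentence: 149 months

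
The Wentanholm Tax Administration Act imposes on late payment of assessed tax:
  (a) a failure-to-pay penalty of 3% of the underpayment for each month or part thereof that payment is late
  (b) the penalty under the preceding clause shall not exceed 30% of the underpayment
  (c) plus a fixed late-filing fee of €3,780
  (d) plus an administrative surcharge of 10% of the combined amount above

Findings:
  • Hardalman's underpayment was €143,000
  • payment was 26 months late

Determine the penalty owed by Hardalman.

€51,348

Accrued rate: 3% × 26 = 78%, capped at 30% → 30%
Failure-to-pay penalty: 30% of €143,000 = €42,900
Penalty before surcharge: €42,900 + €3,780 = €46,680
Administrative surcharge: 10% of €46,680 = €4,668
Total penalty: €46,680 + €4,668 = €51,348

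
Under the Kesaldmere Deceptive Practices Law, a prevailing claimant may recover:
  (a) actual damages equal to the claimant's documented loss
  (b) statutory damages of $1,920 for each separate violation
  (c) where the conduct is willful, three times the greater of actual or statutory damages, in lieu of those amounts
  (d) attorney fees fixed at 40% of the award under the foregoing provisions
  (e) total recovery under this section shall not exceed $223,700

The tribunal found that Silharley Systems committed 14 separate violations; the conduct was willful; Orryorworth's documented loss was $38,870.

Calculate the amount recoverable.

Statutory damages: 14 × $1,920 = $26,880
Greater of actual damages ($38,870) or statutory damages ($26,880): $38,870
Trebled: 3 × $38,870 = $116,610
Attorney fees: 40% of $116,610 = $46,644
Total before cap: $116,610 + $46,644 = $163,254
Cap at $223,700: $163,254 is within the cap, no reduction.

$163,254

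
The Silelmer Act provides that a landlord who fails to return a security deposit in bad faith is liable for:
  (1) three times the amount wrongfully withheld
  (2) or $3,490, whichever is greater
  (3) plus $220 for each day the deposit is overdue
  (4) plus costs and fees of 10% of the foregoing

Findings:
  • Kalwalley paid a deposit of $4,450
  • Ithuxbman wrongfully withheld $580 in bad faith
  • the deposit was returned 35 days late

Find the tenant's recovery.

$12,309

Trebled: 3 × $580 = $1,740
Minimum $3,490: $1,740 is below the minimum → $3,490
Late-return penalty: 35 × $220 = $7,700
Damages plus late penalty: $3,490 + $7,700 = $11,190
Costs and fees: 10% of $11,190 = $1,119
Total recovery: $11,190 + $1,119 = $12,309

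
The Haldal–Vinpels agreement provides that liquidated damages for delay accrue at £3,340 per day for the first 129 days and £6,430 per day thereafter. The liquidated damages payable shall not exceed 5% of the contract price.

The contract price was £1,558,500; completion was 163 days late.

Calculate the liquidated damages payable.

£77,925

First 129 days: 129 × £3,340 = £430,860
Remaining days: (163 − 129) × £6,430 = £218,620
Accrued per-day damages: £430,860 + £218,620 = £649,480
Cap: 5% of £1,558,500 = £77,925
Cap at £77,925: £649,480 exceeds the cap → £77,925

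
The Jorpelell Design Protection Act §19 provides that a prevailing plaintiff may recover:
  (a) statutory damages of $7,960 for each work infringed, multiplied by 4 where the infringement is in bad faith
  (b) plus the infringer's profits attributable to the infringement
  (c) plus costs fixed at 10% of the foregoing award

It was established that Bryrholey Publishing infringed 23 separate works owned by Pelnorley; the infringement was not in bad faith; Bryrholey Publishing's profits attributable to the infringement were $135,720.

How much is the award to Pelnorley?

Award: $350,680

Statutory damages: 23 × $7,960 = $183,080
Infringement not in bad faith: no ×4 enhancement.
Combined award: $183,080 + $135,720 = $318,800
Costs: 10% of $318,800 = $31,880
Award plus costs: $318,800 + $31,880 = $350,680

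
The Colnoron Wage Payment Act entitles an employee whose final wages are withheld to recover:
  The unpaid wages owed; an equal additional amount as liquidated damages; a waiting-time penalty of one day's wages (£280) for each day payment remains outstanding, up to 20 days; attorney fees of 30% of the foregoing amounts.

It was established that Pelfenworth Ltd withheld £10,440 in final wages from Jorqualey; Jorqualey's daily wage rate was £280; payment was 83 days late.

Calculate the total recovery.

Liquidated damages (equal amount): £10,440
Penalty days: min(83, 20) = 20
Waiting-time penalty: 20 × £280 = £5,600
Subtotal: £10,440 + £10,440 + £5,600 = £26,480
Attorney fees: 30% of £26,480 = £7,944
Total award: £26,480 + £7,944 = £34,424

£34,424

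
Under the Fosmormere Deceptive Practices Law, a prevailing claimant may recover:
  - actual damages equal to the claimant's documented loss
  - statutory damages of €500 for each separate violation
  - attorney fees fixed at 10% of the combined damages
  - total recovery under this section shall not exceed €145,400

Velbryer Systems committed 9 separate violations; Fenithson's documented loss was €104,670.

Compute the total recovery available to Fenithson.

Statutory damages: 9 × €500 = €4,500
Combined damages: €104,670 + €4,500 = €109,170
Attorney fees: 10% of €109,170 = €10,917
Total before cap: €109,170 + €10,917 = €120,087
Cap at €145,400: €120,087 is within the cap, no reduction.

€120,087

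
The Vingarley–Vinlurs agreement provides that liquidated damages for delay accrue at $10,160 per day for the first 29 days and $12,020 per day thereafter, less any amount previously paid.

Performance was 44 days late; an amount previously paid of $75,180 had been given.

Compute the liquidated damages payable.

$399,760

First 29 days: 29 × $10,160 = $294,640
Remaining days: (44 − 29) × $12,020 = $180,300
Accrued per-day damages: $294,640 + $180,300 = $474,940
Less amount previously paid: $474,940 − $75,180 = $399,760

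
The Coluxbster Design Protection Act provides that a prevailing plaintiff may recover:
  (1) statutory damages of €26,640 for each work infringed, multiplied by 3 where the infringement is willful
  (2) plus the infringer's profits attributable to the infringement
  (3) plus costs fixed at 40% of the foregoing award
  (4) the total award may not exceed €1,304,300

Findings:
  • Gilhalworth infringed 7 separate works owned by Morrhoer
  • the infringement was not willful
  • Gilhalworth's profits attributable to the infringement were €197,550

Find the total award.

€537,642

Statutory damages: 7 × €26,640 = €186,480
Infringement not willful: no ×3 enhancement.
Combined award: €186,480 + €197,550 = €384,030
Costs: 40% of €384,030 = €153,612
Award plus costs: €384,030 + €153,612 = €537,642
Cap at €1,304,300: €537,642 is within the cap, no reduction.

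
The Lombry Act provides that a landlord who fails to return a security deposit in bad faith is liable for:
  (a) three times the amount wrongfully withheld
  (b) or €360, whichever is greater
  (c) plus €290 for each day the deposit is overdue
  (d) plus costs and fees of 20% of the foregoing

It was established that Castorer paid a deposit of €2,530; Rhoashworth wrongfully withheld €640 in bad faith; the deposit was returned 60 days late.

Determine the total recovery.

Trebled: 3 × €640 = €1,920
Minimum €360: €1,920 meets the minimum, no increase.
Late-return penalty: 60 × €290 = €17,400
Damages plus late penalty: €1,920 + €17,400 = €19,320
Costs and fees: 20% of €19,320 = €3,864
Total recovery: €19,320 + €3,864 = €23,184

€23,184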